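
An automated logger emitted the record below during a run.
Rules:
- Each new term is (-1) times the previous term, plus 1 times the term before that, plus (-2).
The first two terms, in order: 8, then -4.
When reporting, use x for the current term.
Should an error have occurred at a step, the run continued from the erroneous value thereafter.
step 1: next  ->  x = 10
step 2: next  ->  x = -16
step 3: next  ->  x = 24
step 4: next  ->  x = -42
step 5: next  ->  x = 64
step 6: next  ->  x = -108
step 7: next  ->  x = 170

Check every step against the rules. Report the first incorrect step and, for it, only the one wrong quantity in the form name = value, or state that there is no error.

no error

step 1: x = -1*(-4) + (1)*(8) + (-2) = 10 -> agrees with the record
step 2: x = -1*(10) + (1)*(-4) + (-2) = -16 -> confirmed correct
step 3: x = -1*(-16) + (1)*(10) + (-2) = 24 -> verified
step 4: x = -1*(24) + (1)*(-16) + (-2) = -42 -> checks out
step 5: x = -1*(-42) + (1)*(24) + (-2) = 64 -> confirmed correct
step 6: x = -1*(64) + (1)*(-42) + (-2) = -108 -> exactly as logged
step 7: x = -1*(-108) + (1)*(64) + (-2) = 170 -> checks out
The recomputation confirms every line.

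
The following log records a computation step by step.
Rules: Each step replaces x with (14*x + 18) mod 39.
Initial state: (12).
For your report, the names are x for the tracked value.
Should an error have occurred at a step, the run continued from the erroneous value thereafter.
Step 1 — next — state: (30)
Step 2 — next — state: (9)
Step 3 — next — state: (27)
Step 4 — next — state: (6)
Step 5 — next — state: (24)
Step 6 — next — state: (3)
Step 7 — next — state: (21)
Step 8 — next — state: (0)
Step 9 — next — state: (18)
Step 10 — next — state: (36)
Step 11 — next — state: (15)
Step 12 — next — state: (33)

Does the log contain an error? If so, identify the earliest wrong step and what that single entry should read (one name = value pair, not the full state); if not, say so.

no error

1. x = (14*12 + 18) mod 39 = 30 (consistent with the log)
2. x = (14*30 + 18) mod 39 = 9 (no discrepancy)
3. x = (14*9 + 18) mod 39 = 27 (agrees with the log)
4. x = (14*27 + 18) mod 39 = 6 (exactly as logged)
5. x = (14*6 + 18) mod 39 = 24 (matches)
6. x = (14*24 + 18) mod 39 = 3 (exactly as logged)
7. x = (14*3 + 18) mod 39 = 21 (same as recorded)
8. x = (14*21 + 18) mod 39 = 0 (in agreement)
9. x = (14*0 + 18) mod 39 = 18 (agrees with the log)
10. x = (14*18 + 18) mod 39 = 36 (consistent with the log)
11. x = (14*36 + 18) mod 39 = 15 (exactly as logged)
12. x = (14*15 + 18) mod 39 = 33 (confirmed correct)
No step deviates from the rules.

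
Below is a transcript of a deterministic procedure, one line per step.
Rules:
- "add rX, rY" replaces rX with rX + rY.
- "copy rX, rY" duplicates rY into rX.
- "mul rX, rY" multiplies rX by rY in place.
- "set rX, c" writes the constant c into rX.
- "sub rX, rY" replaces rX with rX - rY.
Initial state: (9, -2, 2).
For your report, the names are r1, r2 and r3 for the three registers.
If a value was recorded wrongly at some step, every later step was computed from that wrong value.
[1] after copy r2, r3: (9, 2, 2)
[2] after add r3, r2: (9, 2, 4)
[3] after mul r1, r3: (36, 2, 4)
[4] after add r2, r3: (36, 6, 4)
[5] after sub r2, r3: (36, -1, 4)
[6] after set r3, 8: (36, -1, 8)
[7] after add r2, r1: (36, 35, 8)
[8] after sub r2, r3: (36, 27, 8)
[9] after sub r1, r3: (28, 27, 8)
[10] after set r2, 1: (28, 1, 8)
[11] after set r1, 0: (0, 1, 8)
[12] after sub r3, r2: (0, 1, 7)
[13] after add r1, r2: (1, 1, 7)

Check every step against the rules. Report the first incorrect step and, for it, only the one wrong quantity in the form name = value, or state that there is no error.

step 5, r2 = 2

Recomputing the run from the initial state:
step 1: r1 = 9, r2 = 2, r3 = 2
step 2: r1 = 9, r2 = 2, r3 = 4
step 3: r1 = 36, r2 = 2, r3 = 4
step 4: r1 = 36, r2 = 6, r3 = 4
step 5: r1 = 36, r2 = 2, r3 = 4
step 6: r1 = 36, r2 = 2, r3 = 8
step 7: r1 = 36, r2 = 38, r3 = 8
step 8: r1 = 36, r2 = 30, r3 = 8
step 9: r1 = 28, r2 = 30, r3 = 8
step 10: r1 = 28, r2 = 1, r3 = 8
step 11: r1 = 0, r2 = 1, r3 = 8
step 12: r1 = 0, r2 = 1, r3 = 7
step 13: r1 = 1, r2 = 1, r3 = 7
The first disagreement with the transcript is at step 5, where the value should be r2 = 2.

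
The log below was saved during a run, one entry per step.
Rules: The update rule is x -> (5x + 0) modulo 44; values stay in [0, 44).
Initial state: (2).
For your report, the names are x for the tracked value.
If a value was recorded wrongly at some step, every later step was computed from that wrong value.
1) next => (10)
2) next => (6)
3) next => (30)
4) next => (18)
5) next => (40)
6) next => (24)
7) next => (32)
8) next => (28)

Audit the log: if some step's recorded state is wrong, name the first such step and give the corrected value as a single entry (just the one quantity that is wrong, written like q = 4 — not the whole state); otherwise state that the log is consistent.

Recomputing the run from the initial state:
step 1: x = 10
step 2: x = 6
step 3: x = 30
step 4: x = 18
step 5: x = 2
step 6: x = 10
step 7: x = 6
step 8: x = 30
The first disagreement with the log is at step 5, where the value should be x = 2.

step 5, x = 2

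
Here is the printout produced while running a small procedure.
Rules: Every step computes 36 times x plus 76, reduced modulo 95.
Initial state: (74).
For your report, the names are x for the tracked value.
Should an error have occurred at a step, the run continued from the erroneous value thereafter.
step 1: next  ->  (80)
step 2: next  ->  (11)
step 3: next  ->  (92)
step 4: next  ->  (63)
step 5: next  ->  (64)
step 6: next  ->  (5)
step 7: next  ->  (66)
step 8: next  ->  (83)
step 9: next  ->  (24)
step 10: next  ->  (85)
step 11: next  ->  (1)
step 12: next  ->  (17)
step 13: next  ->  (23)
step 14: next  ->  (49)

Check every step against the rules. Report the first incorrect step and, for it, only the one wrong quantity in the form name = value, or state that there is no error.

1. x = (36*74 + 76) mod 95 = 80 (no discrepancy)
2. x = (36*80 + 76) mod 95 = 11 (matches)
3. x = (36*11 + 76) mod 95 = 92 (in agreement)
4. x = (36*92 + 76) mod 95 = 63 (agrees with the printout)
5. x = (36*63 + 76) mod 95 = 64 (exactly as logged)
6. x = (36*64 + 76) mod 95 = 5 (in agreement)
7. x = (36*5 + 76) mod 95 = 66 (verified)
8. x = (36*66 + 76) mod 95 = 77 (a discrepancy with the printout)
First incorrect step: 8; the correct value is x = 77.

step 8, x = 77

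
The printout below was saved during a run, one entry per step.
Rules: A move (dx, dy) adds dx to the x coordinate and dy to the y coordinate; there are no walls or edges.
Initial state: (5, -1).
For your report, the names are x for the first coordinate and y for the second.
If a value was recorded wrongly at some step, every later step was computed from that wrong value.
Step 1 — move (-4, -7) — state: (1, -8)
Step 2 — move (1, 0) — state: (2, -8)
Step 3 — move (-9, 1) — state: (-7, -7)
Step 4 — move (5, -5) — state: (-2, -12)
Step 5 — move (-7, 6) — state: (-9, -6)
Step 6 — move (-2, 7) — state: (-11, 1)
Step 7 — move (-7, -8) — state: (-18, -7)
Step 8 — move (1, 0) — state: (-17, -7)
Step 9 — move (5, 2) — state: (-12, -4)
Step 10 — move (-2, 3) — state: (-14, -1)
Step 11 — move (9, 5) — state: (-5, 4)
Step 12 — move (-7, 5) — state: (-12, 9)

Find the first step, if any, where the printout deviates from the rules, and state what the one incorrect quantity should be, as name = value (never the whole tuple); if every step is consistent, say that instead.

Recomputing the run from the initial state:
step 1: x = 1, y = -8
step 2: x = 2, y = -8
step 3: x = -7, y = -7
step 4: x = -2, y = -12
step 5: x = -9, y = -6
step 6: x = -11, y = 1
step 7: x = -18, y = -7
step 8: x = -17, y = -7
step 9: x = -12, y = -5
step 10: x = -14, y = -2
step 11: x = -5, y = 3
step 12: x = -12, y = 8
The first disagreement with the printout is at step 9, where the value should be y = -5.

step 9, y = -5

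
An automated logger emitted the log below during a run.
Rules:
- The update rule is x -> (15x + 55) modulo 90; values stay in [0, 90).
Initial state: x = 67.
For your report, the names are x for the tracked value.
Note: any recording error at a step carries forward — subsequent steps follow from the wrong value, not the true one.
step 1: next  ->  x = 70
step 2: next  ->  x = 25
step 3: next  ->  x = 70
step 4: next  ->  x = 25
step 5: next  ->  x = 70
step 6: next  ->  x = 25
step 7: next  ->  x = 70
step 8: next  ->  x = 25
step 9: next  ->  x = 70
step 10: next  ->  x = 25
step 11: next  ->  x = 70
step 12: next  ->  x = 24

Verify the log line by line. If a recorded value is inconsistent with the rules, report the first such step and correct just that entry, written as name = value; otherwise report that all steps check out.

Recomputing the run from the initial state:
step 1: x = 70
step 2: x = 25
step 3: x = 70
step 4: x = 25
step 5: x = 70
step 6: x = 25
step 7: x = 70
step 8: x = 25
step 9: x = 70
step 10: x = 25
step 11: x = 70
step 12: x = 25
The first disagreement with the log is at step 12, where the value should be x = 25.

step 12, x = 25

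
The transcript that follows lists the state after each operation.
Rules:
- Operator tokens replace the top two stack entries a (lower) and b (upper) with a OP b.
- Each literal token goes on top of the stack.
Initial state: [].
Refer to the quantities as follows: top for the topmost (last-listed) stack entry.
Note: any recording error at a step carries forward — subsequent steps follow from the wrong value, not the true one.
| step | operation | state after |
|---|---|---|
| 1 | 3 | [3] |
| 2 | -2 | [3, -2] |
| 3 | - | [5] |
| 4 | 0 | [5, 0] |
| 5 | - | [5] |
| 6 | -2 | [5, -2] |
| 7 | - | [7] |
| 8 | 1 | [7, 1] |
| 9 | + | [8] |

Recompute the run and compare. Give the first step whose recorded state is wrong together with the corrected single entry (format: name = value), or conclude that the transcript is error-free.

Recomputing the run from the initial state:
step 1: [3]
step 2: [3, -2]
step 3: [5]
step 4: [5, 0]
step 5: [5]
step 6: [5, -2]
step 7: [7]
step 8: [7, 1]
step 9: [8]
This matches the transcript at every step.

no error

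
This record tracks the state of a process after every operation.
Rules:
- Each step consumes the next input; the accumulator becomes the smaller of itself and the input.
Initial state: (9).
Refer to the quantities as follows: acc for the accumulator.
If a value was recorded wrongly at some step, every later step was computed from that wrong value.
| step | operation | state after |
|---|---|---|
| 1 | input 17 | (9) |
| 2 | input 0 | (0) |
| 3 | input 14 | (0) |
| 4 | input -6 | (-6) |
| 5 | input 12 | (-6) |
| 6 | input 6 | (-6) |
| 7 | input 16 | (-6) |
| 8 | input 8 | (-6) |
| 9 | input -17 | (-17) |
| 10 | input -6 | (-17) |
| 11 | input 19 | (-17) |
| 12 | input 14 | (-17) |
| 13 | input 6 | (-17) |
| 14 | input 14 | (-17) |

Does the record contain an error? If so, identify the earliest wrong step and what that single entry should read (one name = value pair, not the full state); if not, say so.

Recomputing the run from the initial state:
step 1: acc = 9
step 2: acc = 0
step 3: acc = 0
step 4: acc = -6
step 5: acc = -6
step 6: acc = -6
step 7: acc = -6
step 8: acc = -6
step 9: acc = -17
step 10: acc = -17
step 11: acc = -17
step 12: acc = -17
step 13: acc = -17
step 14: acc = -17
This matches the record at every step.

no error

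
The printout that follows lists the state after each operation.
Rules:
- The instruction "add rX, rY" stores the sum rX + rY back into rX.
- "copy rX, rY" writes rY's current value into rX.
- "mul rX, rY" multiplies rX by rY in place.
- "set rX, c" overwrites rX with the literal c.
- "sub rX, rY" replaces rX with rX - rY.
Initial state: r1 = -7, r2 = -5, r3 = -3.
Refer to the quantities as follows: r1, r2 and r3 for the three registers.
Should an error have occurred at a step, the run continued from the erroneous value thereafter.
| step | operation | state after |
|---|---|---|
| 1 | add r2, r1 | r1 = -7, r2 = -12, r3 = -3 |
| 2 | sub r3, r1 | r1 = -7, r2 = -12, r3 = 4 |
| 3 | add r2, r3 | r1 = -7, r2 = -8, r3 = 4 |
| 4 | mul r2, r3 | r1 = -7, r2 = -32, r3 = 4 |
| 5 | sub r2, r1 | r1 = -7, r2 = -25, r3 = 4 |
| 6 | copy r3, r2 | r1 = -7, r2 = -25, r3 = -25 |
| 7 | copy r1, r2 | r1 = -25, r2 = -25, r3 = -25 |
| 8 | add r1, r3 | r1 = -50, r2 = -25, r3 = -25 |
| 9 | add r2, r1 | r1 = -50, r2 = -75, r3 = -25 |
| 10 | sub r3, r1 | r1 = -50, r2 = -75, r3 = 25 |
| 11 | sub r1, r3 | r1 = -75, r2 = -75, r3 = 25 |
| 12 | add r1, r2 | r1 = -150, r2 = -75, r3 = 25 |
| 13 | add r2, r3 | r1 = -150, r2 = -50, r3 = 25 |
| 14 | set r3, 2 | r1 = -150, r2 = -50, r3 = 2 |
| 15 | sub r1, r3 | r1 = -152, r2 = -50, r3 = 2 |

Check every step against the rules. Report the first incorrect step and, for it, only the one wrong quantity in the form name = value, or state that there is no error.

no error

Recomputing the run from the initial state:
step 1: r1 = -7, r2 = -12, r3 = -3
step 2: r1 = -7, r2 = -12, r3 = 4
step 3: r1 = -7, r2 = -8, r3 = 4
step 4: r1 = -7, r2 = -32, r3 = 4
step 5: r1 = -7, r2 = -25, r3 = 4
step 6: r1 = -7, r2 = -25, r3 = -25
step 7: r1 = -25, r2 = -25, r3 = -25
step 8: r1 = -50, r2 = -25, r3 = -25
step 9: r1 = -50, r2 = -75, r3 = -25
step 10: r1 = -50, r2 = -75, r3 = 25
step 11: r1 = -75, r2 = -75, r3 = 25
step 12: r1 = -150, r2 = -75, r3 = 25
step 13: r1 = -150, r2 = -50, r3 = 25
step 14: r1 = -150, r2 = -50, r3 = 2
step 15: r1 = -152, r2 = -50, r3 = 2
This matches the printout at every step.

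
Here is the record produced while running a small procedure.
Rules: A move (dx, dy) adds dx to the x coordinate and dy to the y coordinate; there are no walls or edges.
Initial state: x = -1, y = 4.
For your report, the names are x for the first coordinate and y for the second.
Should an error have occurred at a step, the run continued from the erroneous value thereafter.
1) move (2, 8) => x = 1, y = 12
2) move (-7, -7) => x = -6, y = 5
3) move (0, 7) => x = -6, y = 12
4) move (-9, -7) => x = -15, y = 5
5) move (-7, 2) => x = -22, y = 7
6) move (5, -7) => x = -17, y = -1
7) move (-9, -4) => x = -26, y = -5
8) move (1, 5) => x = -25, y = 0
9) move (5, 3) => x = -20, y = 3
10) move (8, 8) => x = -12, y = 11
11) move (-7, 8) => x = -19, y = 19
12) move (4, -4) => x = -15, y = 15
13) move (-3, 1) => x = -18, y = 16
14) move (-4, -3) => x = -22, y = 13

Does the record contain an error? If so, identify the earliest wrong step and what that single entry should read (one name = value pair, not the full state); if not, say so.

Recomputing the run from the initial state:
step 1: x = 1, y = 12
step 2: x = -6, y = 5
step 3: x = -6, y = 12
step 4: x = -15, y = 5
step 5: x = -22, y = 7
step 6: x = -17, y = 0
step 7: x = -26, y = -4
step 8: x = -25, y = 1
step 9: x = -20, y = 4
step 10: x = -12, y = 12
step 11: x = -19, y = 20
step 12: x = -15, y = 16
step 13: x = -18, y = 17
step 14: x = -22, y = 14
The first disagreement with the record is at step 6, where the value should be y = 0.

step 6, y = 0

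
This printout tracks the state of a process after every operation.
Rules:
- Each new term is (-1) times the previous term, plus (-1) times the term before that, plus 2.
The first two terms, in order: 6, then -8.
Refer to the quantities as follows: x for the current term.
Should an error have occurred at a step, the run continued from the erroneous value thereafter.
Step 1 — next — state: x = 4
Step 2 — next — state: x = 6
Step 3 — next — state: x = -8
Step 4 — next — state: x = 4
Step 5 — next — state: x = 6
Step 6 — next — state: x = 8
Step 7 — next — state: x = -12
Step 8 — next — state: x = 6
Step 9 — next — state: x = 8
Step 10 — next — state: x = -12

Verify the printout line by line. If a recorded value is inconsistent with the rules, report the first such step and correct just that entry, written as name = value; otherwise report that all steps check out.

Step 1: x = -1*(-8) + (-1)*(6) + (2) = 4 — same as recorded.
Step 2: x = -1*(4) + (-1)*(-8) + (2) = 6 — verified.
Step 3: x = -1*(6) + (-1)*(4) + (2) = -8 — in agreement.
Step 4: x = -1*(-8) + (-1)*(6) + (2) = 4 — confirmed correct.
Step 5: x = -1*(4) + (-1)*(-8) + (2) = 6 — checks out.
Step 6: x = -1*(6) + (-1)*(4) + (2) = -8 — this is not what the printout shows.
Conclusion: step 6 carries the first error; the entry should be x = -8.

step 6, x = -8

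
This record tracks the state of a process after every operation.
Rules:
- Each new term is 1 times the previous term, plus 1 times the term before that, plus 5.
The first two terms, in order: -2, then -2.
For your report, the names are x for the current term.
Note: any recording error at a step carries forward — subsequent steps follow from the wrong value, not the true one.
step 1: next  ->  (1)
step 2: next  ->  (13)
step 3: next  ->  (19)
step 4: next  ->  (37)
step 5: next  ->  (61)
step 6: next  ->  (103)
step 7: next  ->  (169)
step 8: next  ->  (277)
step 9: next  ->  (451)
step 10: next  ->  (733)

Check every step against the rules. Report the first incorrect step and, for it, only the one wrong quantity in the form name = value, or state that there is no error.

step 2, x = 4

Step 1: x = 1*(-2) + (1)*(-2) + (5) = 1 — verified.
Step 2: x = 1*(1) + (1)*(-2) + (5) = 4 — a discrepancy with the record.
Step 2 is the first one off; corrected, x = 4.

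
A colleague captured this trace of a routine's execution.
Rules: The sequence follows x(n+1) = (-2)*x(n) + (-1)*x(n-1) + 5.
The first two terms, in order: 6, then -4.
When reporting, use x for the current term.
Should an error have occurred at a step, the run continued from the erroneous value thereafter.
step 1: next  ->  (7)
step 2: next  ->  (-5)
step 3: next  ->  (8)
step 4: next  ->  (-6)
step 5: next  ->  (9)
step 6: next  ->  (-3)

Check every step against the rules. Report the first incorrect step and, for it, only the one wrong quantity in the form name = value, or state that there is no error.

step 6, x = -7

1. x = -2*(-4) + (-1)*(6) + (5) = 7 (verified)
2. x = -2*(7) + (-1)*(-4) + (5) = -5 (confirmed correct)
3. x = -2*(-5) + (-1)*(7) + (5) = 8 (confirmed correct)
4. x = -2*(8) + (-1)*(-5) + (5) = -6 (same as recorded)
5. x = -2*(-6) + (-1)*(8) + (5) = 9 (same as recorded)
6. x = -2*(9) + (-1)*(-6) + (5) = -7 (first mismatch against the trace)
So the first discrepancy is step 6, where the right value is x = -7.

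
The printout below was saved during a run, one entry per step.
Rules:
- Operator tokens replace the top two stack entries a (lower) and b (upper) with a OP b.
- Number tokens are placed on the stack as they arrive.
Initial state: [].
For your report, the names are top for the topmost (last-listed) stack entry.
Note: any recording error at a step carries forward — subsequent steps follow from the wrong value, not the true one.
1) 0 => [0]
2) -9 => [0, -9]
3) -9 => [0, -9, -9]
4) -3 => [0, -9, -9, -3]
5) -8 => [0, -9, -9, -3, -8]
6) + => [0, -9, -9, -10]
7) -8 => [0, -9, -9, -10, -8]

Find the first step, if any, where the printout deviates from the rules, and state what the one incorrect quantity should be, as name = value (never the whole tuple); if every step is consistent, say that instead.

step 6, top = -11

Recomputing the run from the initial state:
step 1: [0]
step 2: [0, -9]
step 3: [0, -9, -9]
step 4: [0, -9, -9, -3]
step 5: [0, -9, -9, -3, -8]
step 6: [0, -9, -9, -11]
step 7: [0, -9, -9, -11, -8]
The first disagreement with the printout is at step 6, where the value should be top = -11.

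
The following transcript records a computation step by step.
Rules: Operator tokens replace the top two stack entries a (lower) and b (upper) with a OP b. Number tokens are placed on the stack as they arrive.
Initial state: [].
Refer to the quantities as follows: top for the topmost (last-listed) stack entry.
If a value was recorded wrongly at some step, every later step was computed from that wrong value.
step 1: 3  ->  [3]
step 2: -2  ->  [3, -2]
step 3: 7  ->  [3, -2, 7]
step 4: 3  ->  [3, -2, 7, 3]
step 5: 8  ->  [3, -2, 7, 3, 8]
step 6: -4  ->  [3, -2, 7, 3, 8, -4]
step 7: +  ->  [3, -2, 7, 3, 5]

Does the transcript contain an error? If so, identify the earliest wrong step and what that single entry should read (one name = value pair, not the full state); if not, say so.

step 1: push 3: top = 3 -> confirmed correct
step 2: push -2: top = -2 -> exactly as logged
step 3: push 7: top = 7 -> exactly as logged
step 4: push 3: top = 3 -> exactly as logged
step 5: push 8: top = 8 -> matches
step 6: push -4: top = -4 -> in agreement
step 7: 8 + -4 = 4 -> the transcript disagrees here
First incorrect step: 7; the correct value is top = 4.

step 7, top = 4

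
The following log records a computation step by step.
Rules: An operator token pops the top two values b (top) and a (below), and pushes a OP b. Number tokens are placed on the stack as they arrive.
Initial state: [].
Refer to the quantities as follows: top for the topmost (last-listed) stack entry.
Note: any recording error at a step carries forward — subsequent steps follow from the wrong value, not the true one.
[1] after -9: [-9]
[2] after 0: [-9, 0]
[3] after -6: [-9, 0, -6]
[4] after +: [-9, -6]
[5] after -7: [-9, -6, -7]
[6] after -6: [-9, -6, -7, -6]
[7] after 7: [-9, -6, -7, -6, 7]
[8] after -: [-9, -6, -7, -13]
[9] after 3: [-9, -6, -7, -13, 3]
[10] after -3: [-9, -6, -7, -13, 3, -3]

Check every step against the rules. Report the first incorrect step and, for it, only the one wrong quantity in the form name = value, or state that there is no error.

Recomputing the run from the initial state:
step 1: [-9]
step 2: [-9, 0]
step 3: [-9, 0, -6]
step 4: [-9, -6]
step 5: [-9, -6, -7]
step 6: [-9, -6, -7, -6]
step 7: [-9, -6, -7, -6, 7]
step 8: [-9, -6, -7, -13]
step 9: [-9, -6, -7, -13, 3]
step 10: [-9, -6, -7, -13, 3, -3]
This matches the log at every step.

no error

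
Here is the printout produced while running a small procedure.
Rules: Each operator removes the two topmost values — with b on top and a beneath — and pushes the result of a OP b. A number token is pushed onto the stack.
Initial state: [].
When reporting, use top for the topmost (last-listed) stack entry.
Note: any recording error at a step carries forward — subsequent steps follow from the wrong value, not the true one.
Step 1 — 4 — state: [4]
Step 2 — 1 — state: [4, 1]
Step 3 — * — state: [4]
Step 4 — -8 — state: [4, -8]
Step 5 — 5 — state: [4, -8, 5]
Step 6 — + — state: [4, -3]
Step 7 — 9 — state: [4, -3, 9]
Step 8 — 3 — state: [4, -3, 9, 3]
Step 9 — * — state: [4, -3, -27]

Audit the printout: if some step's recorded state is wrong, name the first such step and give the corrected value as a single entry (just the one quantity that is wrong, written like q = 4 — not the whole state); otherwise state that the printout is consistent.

step 9, top = 27

1. push 4: top = 4 (same as recorded)
2. push 1: top = 1 (no discrepancy)
3. 4 * 1 = 4 (exactly as logged)
4. push -8: top = -8 (checks out)
5. push 5: top = 5 (verified)
6. -8 + 5 = -3 (agrees with the printout)
7. push 9: top = 9 (confirmed correct)
8. push 3: top = 3 (consistent with the printout)
9. 9 * 3 = 27 (a discrepancy with the printout)
First incorrect step: 9; the correct value is top = 27.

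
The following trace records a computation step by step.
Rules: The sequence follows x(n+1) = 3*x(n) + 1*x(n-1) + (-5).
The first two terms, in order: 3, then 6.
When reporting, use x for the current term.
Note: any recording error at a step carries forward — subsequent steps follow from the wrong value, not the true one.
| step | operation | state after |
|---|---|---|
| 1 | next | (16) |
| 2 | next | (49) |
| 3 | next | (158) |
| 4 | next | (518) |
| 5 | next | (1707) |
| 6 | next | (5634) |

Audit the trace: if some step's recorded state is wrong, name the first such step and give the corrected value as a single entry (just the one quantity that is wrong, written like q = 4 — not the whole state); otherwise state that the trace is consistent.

no error

1. x = 3*(6) + (1)*(3) + (-5) = 16 (no discrepancy)
2. x = 3*(16) + (1)*(6) + (-5) = 49 (matches)
3. x = 3*(49) + (1)*(16) + (-5) = 158 (verified)
4. x = 3*(158) + (1)*(49) + (-5) = 518 (no discrepancy)
5. x = 3*(518) + (1)*(158) + (-5) = 1707 (consistent with the trace)
6. x = 3*(1707) + (1)*(518) + (-5) = 5634 (agrees with the trace)
No step deviates from the rules.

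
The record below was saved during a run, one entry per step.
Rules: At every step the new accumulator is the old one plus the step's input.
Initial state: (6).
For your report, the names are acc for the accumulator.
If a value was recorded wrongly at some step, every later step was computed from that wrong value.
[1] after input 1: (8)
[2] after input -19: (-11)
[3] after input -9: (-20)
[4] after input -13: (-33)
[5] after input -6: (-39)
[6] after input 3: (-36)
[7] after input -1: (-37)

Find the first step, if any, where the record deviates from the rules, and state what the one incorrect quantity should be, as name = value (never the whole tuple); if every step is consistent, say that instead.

step 1: acc = 6 + 1 = 7 -> the entry is off here
First deviation found at step 1; the corrected entry is acc = 7.

step 1, acc = 7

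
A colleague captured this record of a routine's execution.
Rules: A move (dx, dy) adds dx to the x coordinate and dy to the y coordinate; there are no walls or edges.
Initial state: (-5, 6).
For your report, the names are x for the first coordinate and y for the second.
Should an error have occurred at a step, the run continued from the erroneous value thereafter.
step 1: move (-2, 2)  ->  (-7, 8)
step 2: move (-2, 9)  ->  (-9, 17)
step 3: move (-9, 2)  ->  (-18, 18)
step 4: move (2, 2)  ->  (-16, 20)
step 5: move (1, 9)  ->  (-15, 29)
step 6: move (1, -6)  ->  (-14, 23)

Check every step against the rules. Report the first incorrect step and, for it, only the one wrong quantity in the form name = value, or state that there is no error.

step 3, y = 19

Step 1: x = -5 + (-2) = -7, y = 6 + (2) = 8 — confirmed correct.
Step 2: x = -7 + (-2) = -9, y = 8 + (9) = 17 — confirmed correct.
Step 3: x = -9 + (-9) = -18, y = 17 + (2) = 19 — the record has a different value.
Conclusion: step 3 carries the first error; the entry should be y = 19.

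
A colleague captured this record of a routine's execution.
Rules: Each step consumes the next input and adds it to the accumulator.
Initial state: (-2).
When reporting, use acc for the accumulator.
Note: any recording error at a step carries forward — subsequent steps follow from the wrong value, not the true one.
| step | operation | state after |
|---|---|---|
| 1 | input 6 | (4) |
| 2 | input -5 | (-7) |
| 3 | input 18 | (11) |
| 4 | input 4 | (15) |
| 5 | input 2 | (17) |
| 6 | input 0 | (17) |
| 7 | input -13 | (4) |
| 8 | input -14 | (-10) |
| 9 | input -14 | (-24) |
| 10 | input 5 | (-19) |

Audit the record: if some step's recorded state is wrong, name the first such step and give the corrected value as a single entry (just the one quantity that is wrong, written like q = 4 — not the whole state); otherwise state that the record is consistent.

step 2, acc = -1

Recomputing the run from the initial state:
step 1: acc = 4
step 2: acc = -1
step 3: acc = 17
step 4: acc = 21
step 5: acc = 23
step 6: acc = 23
step 7: acc = 10
step 8: acc = -4
step 9: acc = -18
step 10: acc = -13
The first disagreement with the record is at step 2, where the value should be acc = -1.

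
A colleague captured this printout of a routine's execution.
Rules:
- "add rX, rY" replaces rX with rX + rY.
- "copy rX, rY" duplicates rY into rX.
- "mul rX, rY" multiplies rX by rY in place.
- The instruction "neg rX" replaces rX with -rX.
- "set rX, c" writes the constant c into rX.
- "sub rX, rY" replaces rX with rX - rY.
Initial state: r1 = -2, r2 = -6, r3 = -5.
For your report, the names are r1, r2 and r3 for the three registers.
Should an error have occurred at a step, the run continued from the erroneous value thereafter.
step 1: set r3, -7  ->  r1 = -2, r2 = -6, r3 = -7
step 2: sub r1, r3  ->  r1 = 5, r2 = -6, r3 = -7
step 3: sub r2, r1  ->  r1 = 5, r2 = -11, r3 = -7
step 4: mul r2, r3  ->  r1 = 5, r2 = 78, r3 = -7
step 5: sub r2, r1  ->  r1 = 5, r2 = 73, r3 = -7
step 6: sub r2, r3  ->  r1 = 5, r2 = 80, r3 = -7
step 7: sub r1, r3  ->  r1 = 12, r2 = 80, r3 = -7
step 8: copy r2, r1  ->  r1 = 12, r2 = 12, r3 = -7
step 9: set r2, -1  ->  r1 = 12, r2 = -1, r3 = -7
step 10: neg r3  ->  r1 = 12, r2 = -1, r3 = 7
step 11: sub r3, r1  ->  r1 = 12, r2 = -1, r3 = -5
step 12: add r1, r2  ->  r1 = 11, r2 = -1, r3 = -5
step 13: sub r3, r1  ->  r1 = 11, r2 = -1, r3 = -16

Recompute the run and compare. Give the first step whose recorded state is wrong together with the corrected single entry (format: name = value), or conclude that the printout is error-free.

step 4, r2 = 77

1. r3 = -7 (matches)
2. r1 = -2 - -7 = 5 (consistent with the printout)
3. r2 = -6 - 5 = -11 (consistent with the printout)
4. r2 = -11 * -7 = 77 (first mismatch against the printout)
The audit stops at step 4: the recorded entry is wrong and should be r2 = 77.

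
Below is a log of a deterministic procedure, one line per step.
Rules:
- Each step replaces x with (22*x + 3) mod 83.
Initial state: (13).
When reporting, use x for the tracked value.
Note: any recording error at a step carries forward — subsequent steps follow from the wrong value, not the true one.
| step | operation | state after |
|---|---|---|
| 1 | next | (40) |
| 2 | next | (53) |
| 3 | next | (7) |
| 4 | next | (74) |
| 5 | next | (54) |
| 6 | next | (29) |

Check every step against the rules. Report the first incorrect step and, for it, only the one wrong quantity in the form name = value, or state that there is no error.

Recomputing the run from the initial state:
step 1: x = 40
step 2: x = 53
step 3: x = 7
step 4: x = 74
step 5: x = 54
step 6: x = 29
This matches the log at every step.

no error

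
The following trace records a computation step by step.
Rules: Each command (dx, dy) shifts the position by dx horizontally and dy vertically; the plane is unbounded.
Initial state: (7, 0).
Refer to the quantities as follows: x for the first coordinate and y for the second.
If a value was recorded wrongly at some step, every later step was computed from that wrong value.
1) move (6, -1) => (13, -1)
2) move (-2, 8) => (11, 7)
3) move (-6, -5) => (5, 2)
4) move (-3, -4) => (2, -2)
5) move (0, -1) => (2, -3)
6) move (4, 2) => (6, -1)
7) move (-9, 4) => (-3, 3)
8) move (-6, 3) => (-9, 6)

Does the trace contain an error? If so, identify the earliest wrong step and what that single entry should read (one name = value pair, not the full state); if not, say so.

no error

Recomputing the run from the initial state:
step 1: x = 13, y = -1
step 2: x = 11, y = 7
step 3: x = 5, y = 2
step 4: x = 2, y = -2
step 5: x = 2, y = -3
step 6: x = 6, y = -1
step 7: x = -3, y = 3
step 8: x = -9, y = 6
This matches the trace at every step.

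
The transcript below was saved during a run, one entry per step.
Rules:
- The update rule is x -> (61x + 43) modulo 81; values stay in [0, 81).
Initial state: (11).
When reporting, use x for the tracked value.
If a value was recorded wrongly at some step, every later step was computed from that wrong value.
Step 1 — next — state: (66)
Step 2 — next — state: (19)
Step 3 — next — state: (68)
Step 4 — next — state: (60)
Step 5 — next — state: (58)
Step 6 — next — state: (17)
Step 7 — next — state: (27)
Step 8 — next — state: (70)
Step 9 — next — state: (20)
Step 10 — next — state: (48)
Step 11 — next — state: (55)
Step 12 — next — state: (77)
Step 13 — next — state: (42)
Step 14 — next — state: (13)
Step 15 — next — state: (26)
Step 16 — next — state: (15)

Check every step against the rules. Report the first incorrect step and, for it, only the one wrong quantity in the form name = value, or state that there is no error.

step 16, x = 9

1. x = (61*11 + 43) mod 81 = 66 (agrees with the transcript)
2. x = (61*66 + 43) mod 81 = 19 (agrees with the transcript)
3. x = (61*19 + 43) mod 81 = 68 (no discrepancy)
4. x = (61*68 + 43) mod 81 = 60 (no discrepancy)
5. x = (61*60 + 43) mod 81 = 58 (matches)
6. x = (61*58 + 43) mod 81 = 17 (consistent with the transcript)
7. x = (61*17 + 43) mod 81 = 27 (same as recorded)
8. x = (61*27 + 43) mod 81 = 70 (agrees with the transcript)
9. x = (61*70 + 43) mod 81 = 20 (agrees with the transcript)
10. x = (61*20 + 43) mod 81 = 48 (exactly as logged)
11. x = (61*48 + 43) mod 81 = 55 (no discrepancy)
12. x = (61*55 + 43) mod 81 = 77 (no discrepancy)
13. x = (61*77 + 43) mod 81 = 42 (checks out)
14. x = (61*42 + 43) mod 81 = 13 (consistent with the transcript)
15. x = (61*13 + 43) mod 81 = 26 (exactly as logged)
16. x = (61*26 + 43) mod 81 = 9 (this is not what the transcript shows)
So the first discrepancy is step 16, where the right value is x = 9.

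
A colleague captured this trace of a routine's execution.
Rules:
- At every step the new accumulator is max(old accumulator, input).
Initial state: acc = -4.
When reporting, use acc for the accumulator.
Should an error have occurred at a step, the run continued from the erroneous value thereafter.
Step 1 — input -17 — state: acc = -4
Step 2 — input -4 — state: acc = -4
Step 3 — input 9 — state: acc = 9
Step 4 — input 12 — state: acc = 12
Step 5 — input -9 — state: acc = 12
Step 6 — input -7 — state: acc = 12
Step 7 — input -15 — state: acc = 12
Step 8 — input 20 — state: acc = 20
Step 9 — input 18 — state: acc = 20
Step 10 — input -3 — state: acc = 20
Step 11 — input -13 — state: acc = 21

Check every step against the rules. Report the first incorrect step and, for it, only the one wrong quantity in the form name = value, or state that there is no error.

step 11, acc = 20

Recomputing the run from the initial state:
step 1: acc = -4
step 2: acc = -4
step 3: acc = 9
step 4: acc = 12
step 5: acc = 12
step 6: acc = 12
step 7: acc = 12
step 8: acc = 20
step 9: acc = 20
step 10: acc = 20
step 11: acc = 20
The first disagreement with the trace is at step 11, where the value should be acc = 20.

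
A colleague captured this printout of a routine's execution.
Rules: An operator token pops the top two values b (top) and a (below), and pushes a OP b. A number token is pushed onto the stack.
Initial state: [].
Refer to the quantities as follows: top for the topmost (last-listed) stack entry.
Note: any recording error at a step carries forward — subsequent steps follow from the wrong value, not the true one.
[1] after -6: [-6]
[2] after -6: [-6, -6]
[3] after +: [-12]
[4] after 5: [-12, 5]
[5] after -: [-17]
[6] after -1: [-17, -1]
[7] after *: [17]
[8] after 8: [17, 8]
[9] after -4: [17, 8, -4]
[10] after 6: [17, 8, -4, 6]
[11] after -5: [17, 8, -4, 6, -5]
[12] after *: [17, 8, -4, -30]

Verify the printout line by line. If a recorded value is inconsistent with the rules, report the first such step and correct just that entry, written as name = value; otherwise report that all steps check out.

Step 1: push -6: top = -6 — exactly as logged.
Step 2: push -6: top = -6 — consistent with the printout.
Step 3: -6 + -6 = -12 — in agreement.
Step 4: push 5: top = 5 — matches.
Step 5: -12 - 5 = -17 — exactly as logged.
Step 6: push -1: top = -1 — no discrepancy.
Step 7: -17 * -1 = 17 — matches.
Step 8: push 8: top = 8 — in agreement.
Step 9: push -4: top = -4 — consistent with the printout.
Step 10: push 6: top = 6 — checks out.
Step 11: push -5: top = -5 — confirmed correct.
Step 12: 6 * -5 = -30 — matches.
No step deviates from the rules.

no error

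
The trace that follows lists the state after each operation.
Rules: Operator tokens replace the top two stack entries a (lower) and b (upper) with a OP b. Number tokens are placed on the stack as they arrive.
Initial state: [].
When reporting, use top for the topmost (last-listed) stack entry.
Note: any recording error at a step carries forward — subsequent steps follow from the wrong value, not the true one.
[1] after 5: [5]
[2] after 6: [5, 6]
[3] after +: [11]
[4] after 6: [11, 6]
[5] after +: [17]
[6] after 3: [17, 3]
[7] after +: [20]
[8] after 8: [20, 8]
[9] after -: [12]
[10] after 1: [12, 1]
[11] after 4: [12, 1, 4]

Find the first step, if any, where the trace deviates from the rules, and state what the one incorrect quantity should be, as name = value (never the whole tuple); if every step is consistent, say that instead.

step 1: push 5: top = 5 -> no discrepancy
step 2: push 6: top = 6 -> matches
step 3: 5 + 6 = 11 -> verified
step 4: push 6: top = 6 -> verified
step 5: 11 + 6 = 17 -> consistent with the trace
step 6: push 3: top = 3 -> checks out
step 7: 17 + 3 = 20 -> verified
step 8: push 8: top = 8 -> exactly as logged
step 9: 20 - 8 = 12 -> same as recorded
step 10: push 1: top = 1 -> same as recorded
step 11: push 4: top = 4 -> no discrepancy
The recomputation confirms every line.

no error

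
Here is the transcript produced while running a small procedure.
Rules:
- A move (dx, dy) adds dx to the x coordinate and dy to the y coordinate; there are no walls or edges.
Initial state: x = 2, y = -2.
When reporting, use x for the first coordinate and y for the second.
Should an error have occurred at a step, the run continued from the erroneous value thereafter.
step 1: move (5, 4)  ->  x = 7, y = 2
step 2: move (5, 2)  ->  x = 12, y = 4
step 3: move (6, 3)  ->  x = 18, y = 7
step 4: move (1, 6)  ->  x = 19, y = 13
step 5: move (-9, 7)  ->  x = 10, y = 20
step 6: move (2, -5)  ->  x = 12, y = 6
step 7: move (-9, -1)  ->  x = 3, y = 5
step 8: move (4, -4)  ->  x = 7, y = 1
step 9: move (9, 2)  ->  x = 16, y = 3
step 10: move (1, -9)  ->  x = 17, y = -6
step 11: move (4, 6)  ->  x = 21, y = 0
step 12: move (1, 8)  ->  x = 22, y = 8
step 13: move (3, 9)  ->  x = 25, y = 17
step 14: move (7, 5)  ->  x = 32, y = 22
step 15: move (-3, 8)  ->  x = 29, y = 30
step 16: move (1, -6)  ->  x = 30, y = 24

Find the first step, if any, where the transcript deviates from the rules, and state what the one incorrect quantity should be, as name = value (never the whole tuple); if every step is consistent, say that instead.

step 6, y = 15

step 1: x = 2 + (5) = 7, y = -2 + (4) = 2 -> in agreement
step 2: x = 7 + (5) = 12, y = 2 + (2) = 4 -> agrees with the transcript
step 3: x = 12 + (6) = 18, y = 4 + (3) = 7 -> in agreement
step 4: x = 18 + (1) = 19, y = 7 + (6) = 13 -> checks out
step 5: x = 19 + (-9) = 10, y = 13 + (7) = 20 -> consistent with the transcript
step 6: x = 10 + (2) = 12, y = 20 + (-5) = 15 -> the entry is off here
So the first discrepancy is step 6, where the right value is y = 15.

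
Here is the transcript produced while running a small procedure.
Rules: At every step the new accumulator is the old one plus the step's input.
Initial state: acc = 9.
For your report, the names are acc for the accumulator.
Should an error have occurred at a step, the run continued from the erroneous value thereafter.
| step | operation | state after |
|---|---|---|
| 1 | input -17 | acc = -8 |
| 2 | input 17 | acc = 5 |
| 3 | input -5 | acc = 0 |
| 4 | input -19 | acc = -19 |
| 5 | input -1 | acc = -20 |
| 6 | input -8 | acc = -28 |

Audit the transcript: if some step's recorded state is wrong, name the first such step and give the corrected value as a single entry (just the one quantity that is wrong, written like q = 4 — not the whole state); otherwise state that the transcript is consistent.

step 2, acc = 9

Step 1: acc = 9 + -17 = -8 — same as recorded.
Step 2: acc = -8 + 17 = 9 — the recorded entry deviates here.
So the first discrepancy is step 2, where the right value is acc = 9.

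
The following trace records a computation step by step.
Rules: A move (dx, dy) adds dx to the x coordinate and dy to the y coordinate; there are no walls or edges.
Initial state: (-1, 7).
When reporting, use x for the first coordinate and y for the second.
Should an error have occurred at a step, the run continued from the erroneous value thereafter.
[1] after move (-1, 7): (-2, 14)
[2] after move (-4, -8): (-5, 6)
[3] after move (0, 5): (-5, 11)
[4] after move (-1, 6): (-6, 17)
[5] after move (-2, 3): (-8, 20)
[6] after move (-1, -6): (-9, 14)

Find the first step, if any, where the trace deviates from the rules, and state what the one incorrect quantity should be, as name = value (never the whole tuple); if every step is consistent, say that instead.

Step 1: x = -1 + (-1) = -2, y = 7 + (7) = 14 — same as recorded.
Step 2: x = -2 + (-4) = -6, y = 14 + (-8) = 6 — not what was recorded.
That makes step 2 the first incorrect line — x = -6 is what it should show.

step 2, x = -6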